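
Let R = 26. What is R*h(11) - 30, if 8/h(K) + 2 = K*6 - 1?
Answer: -1682/63 ≈ -26.698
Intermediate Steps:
h(K) = 8/(-3 + 6*K) (h(K) = 8/(-2 + (K*6 - 1)) = 8/(-2 + (6*K - 1)) = 8/(-2 + (-1 + 6*K)) = 8/(-3 + 6*K))
R*h(11) - 30 = 26*(8/(3*(-1 + 2*11))) - 30 = 26*(8/(3*(-1 + 22))) - 30 = 26*((8/3)/21) - 30 = 26*((8/3)*(1/21)) - 30 = 26*(8/63) - 30 = 208/63 - 30 = -1682/63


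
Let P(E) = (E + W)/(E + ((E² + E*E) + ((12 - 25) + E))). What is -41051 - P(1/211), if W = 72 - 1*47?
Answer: -23740691563/578349 ≈ -41049.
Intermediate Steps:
W = 25 (W = 72 - 47 = 25)
P(E) = (25 + E)/(-13 + 2*E + 2*E²) (P(E) = (E + 25)/(E + ((E² + E*E) + ((12 - 25) + E))) = (25 + E)/(E + ((E² + E²) + (-13 + E))) = (25 + E)/(E + (2*E² + (-13 + E))) = (25 + E)/(E + (-13 + E + 2*E²)) = (25 + E)/(-13 + 2*E + 2*E²))
-41051 - P(1/211) = -41051 - (25 + 1/211)/(-13 + 2/211 + 2*(1/211)²) = -41051 - (25 + 1/211)/(-13 + 2*(1/211) + 2*(1/211)²) = -41051 - 5276/((-13 + 2/211 + 2*(1/44521))*211) = -41051 - 5276/((-13 + 2/211 + 2/44521)*211) = -41051 - 5276/((-578349/44521)*211) = -41051 - (-44521)*5276/(578349*211) = -41051 - 1*(-1113236/578349) = -41051 + 1113236/578349 = -23740691563/578349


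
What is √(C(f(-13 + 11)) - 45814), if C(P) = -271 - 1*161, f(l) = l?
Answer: I*√46246 ≈ 215.05*I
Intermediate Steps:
C(P) = -432 (C(P) = -271 - 161 = -432)
√(C(f(-13 + 11)) - 45814) = √(-432 - 45814) = √(-46246) = I*√46246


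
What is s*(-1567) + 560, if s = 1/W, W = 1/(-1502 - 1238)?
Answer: 4294140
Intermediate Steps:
W = -1/2740 (W = 1/(-2740) = -1/2740 ≈ -0.00036496)
s = -2740 (s = 1/(-1/2740) = -2740)
s*(-1567) + 560 = -2740*(-1567) + 560 = 4293580 + 560 = 4294140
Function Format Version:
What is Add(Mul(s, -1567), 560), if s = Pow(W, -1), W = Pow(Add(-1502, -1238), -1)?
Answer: 4294140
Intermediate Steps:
W = Rational(-1, 2740) (W = Pow(-2740, -1) = Rational(-1, 2740) ≈ -0.00036496)
s = -2740 (s = Pow(Rational(-1, 2740), -1) = -2740)
Add(Mul(s, -1567), 560) = Add(Mul(-2740, -1567), 560) = Add(4293580, 560) = 4294140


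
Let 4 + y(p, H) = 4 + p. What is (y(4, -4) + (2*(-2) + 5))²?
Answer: 25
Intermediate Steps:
y(p, H) = p (y(p, H) = -4 + (4 + p) = p)
(y(4, -4) + (2*(-2) + 5))² = (4 + (2*(-2) + 5))² = (4 + (-4 + 5))² = (4 + 1)² = 5² = 25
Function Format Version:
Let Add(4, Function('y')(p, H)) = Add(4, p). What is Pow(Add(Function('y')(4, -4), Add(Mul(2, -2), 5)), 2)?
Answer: 25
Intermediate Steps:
Function('y')(p, H) = p (Function('y')(p, H) = Add(-4, Add(4, p)) = p)
Pow(Add(Function('y')(4, -4), Add(Mul(2, -2), 5)), 2) = Pow(Add(4, Add(Mul(2, -2), 5)), 2) = Pow(Add(4, Add(-4, 5)), 2) = Pow(Add(4, 1), 2) = Pow(5, 2) = 25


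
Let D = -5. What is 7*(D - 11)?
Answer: -112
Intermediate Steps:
7*(D - 11) = 7*(-5 - 11) = 7*(-16) = -112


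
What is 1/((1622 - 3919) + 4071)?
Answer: 1/1774 ≈ 0.00056370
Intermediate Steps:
1/((1622 - 3919) + 4071) = 1/(-2297 + 4071) = 1/1774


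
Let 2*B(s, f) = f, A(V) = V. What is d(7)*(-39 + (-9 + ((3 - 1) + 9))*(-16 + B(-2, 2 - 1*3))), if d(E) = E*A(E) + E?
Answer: -4032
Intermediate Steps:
B(s, f) = f/2
d(E) = E + E**2 (d(E) = E*E + E = E**2 + E = E + E**2)
d(7)*(-39 + (-9 + ((3 - 1) + 9))*(-16 + B(-2, 2 - 1*3))) = (7*(1 + 7))*(-39 + (-9 + ((3 - 1) + 9))*(-16 + (2 - 1*3)/2)) = (7*8)*(-39 + (-9 + (2 + 9))*(-16 + (2 - 3)/2)) = 56*(-39 + (-9 + 11)*(-16 + (1/2)*(-1))) = 56*(-39 + 2*(-16 - 1/2)) = 56*(-39 + 2*(-33/2)) = 56*(-39 - 33) = 56*(-72) = -4032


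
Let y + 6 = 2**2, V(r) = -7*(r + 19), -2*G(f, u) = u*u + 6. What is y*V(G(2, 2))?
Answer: 196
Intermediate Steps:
G(f, u) = -3 - u**2/2 (G(f, u) = -(u*u + 6)/2 = -(u**2 + 6)/2 = -(6 + u**2)/2 = -3 - u**2/2)
V(r) = -133 - 7*r (V(r) = -7*(19 + r) = -133 - 7*r)
y = -2 (y = -6 + 2**2 = -6 + 4 = -2)
y*V(G(2, 2)) = -2*(-133 - 7*(-3 - 1/2*2**2)) = -2*(-133 - 7*(-3 - 1/2*4)) = -2*(-133 - 7*(-3 - 2)) = -2*(-133 - 7*(-5)) = -2*(-133 + 35) = -2*(-98) = 196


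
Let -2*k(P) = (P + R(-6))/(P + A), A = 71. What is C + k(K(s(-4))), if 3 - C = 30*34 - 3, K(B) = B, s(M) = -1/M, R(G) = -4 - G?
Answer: -192663/190 ≈ -1014.0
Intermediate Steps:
k(P) = -(2 + P)/(2*(71 + P)) (k(P) = -(P + (-4 - 1*(-6)))/(2*(P + 71)) = -(P + (-4 + 6))/(2*(71 + P)) = -(P + 2)/(2*(71 + P)) = -(2 + P)/(2*(71 + P)))
C = -1014 (C = 3 - (30*34 - 3) = 3 - (1020 - 3) = 3 - 1*1017 = 3 - 1017 = -1014)
C + k(K(s(-4))) = -1014 + (-2 - (-1)/(-4))/(2*(71 - 1/(-4))) = -1014 + (-2 - (-1)*(-1)/4)/(2*(71 - 1*(-¼))) = -1014 + (-2 - 1*¼)/(2*(71 + ¼)) = -1014 + (-2 - ¼)/(2*(285/4)) = -1014 + (½)*(4/285)*(-9/4) = -1014 - 3/190 = -192663/190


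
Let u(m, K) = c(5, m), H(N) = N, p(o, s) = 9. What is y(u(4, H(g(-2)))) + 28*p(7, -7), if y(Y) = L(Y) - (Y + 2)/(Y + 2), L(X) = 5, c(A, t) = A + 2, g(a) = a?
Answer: 256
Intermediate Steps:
c(A, t) = 2 + A
u(m, K) = 7 (u(m, K) = 2 + 5 = 7)
y(Y) = 4 (y(Y) = 5 - (Y + 2)/(Y + 2) = 5 - (2 + Y)/(2 + Y) = 5 - 1*1 = 5 - 1 = 4)
y(u(4, H(g(-2)))) + 28*p(7, -7) = 4 + 28*9 = 4 + 252 = 256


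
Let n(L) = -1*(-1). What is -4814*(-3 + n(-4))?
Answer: 9628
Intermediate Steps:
n(L) = 1
-4814*(-3 + n(-4)) = -4814*(-3 + 1) = -4814*(-2) = 9628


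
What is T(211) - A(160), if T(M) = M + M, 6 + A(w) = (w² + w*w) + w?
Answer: -50932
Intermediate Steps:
A(w) = -6 + w + 2*w² (A(w) = -6 + ((w² + w*w) + w) = -6 + ((w² + w²) + w) = -6 + (2*w² + w) = -6 + (w + 2*w²) = -6 + w + 2*w²)
T(M) = 2*M
T(211) - A(160) = 2*211 - (-6 + 160 + 2*160²) = 422 - (-6 + 160 + 2*25600) = 422 - (-6 + 160 + 51200) = 422 - 1*51354 = 422 - 51354 = -50932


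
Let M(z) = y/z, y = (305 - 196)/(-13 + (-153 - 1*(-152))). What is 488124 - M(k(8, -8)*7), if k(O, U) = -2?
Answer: 95672195/196 ≈ 4.8812e+5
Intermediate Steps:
y = -109/14 (y = 109/(-13 + (-153 + 152)) = 109/(-13 - 1) = 109/(-14) = 109*(-1/14) = -109/14 ≈ -7.7857)
M(z) = -109/(14*z)
488124 - M(k(8, -8)*7) = 488124 - (-109)/(14*((-2*7))) = 488124 - (-109)/(14*(-14)) = 488124 - (-109)*(-1)/(14*14) = 488124 - 1*109/196 = 488124 - 109/196 = 95672195/196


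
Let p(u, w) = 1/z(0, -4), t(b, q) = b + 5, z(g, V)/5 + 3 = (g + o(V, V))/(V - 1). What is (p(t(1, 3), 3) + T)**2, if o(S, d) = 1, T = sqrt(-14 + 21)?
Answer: 1793/256 - sqrt(7)/8 ≈ 6.6732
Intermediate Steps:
T = sqrt(7) ≈ 2.6458
z(g, V) = -15 + 5*(1 + g)/(-1 + V) (z(g, V) = -15 + 5*((g + 1)/(V - 1)) = -15 + 5*((1 + g)/(-1 + V)) = -15 + 5*(1 + g)/(-1 + V))
t(b, q) = 5 + b
p(u, w) = -1/16 (p(u, w) = 1/(5*(4 + 0 - 3*(-4))/(-1 - 4)) = 1/(5*(4 + 0 + 12)/(-5)) = 1/(5*(-1/5)*16) = 1/(-16) = -1/16)
(p(t(1, 3), 3) + T)**2 = (-1/16 + sqrt(7))**2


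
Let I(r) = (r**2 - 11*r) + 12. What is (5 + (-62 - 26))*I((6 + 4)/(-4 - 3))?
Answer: -121014/49 ≈ -2469.7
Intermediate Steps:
I(r) = 12 + r**2 - 11*r
(5 + (-62 - 26))*I((6 + 4)/(-4 - 3)) = (5 + (-62 - 26))*(12 + ((6 + 4)/(-4 - 3))**2 - 11*(6 + 4)/(-4 - 3)) = (5 - 88)*(12 + (10/(-7))**2 - 110/(-7)) = -83*(12 + (10*(-1/7))**2 - 110*(-1)/7) = -83*(12 + (-10/7)**2 - 11*(-10/7)) = -83*(12 + 100/49 + 110/7) = -83*1458/49 = -121014/49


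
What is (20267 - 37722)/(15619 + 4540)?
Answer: -17455/20159 ≈ -0.86587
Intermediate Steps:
(20267 - 37722)/(15619 + 4540) = -17455/20159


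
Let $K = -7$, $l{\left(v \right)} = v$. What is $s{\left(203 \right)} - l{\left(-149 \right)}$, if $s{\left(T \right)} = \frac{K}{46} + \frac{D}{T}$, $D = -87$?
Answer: $\frac{47791}{322} \approx 148.42$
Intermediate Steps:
$s{\left(T \right)} = - \frac{7}{46} - \frac{87}{T}$
$s{\left(203 \right)} - l{\left(-149 \right)} = \left(- \frac{7}{46} - \frac{87}{203}\right) - -149 = \left(- \frac{7}{46} - \frac{3}{7}\right) + 149 = - \frac{187}{322} + 149 = \frac{47791}{322}$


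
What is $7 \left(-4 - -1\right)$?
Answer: $-21$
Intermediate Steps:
$7 \left(-4 - -1\right) = 7 \left(-4 + \left(4 - 3\right)\right) = 7 \left(-4 + 1\right) = 7 \left(-3\right) = -21$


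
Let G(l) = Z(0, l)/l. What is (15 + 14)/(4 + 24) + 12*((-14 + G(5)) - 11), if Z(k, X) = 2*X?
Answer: -7699/28 ≈ -274.96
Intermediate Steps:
G(l) = 2 (G(l) = (2*l)/l = 2)
(15 + 14)/(4 + 24) + 12*((-14 + G(5)) - 11) = (15 + 14)/(4 + 24) + 12*((-14 + 2) - 11) = 29/28 + 12*(-12 - 11) = 29*(1/28) + 12*(-23) = 29/28 - 276 = -7699/28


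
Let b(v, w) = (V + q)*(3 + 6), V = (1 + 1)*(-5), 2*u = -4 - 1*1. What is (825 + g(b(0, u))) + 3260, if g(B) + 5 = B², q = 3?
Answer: 8049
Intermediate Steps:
u = -5/2 (u = (-4 - 1*1)/2 = (-4 - 1)/2 = (½)*(-5) = -5/2 ≈ -2.5000)
V = -10 (V = 2*(-5) = -10)
b(v, w) = -63 (b(v, w) = (-10 + 3)*(3 + 6) = -7*9 = -63)
g(B) = -5 + B²
(825 + g(b(0, u))) + 3260 = (825 + (-5 + (-63)²)) + 3260 = (825 + (-5 + 3969)) + 3260 = (825 + 3964) + 3260 = 4789 + 3260 = 8049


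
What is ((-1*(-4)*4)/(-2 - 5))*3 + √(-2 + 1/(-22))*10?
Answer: -48/7 + 15*I*√110/11 ≈ -6.8571 + 14.302*I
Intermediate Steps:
((-1*(-4)*4)/(-2 - 5))*3 + √(-2 + 1/(-22))*10 = ((4*4)/(-7))*3 + √(-2 - 1/22)*10 = (16*(-⅐))*3 + √(-45/22)*10 = -16/7*3 + (3*I*√110/22)*10 = -48/7 + 15*I*√110/11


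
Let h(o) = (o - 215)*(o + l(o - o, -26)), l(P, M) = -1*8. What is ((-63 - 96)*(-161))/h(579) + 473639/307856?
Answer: 3797279645/2285215088 ≈ 1.6617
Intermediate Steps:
l(P, M) = -8
h(o) = (-215 + o)*(-8 + o) (h(o) = (o - 215)*(o - 8) = (-215 + o)*(-8 + o))
((-63 - 96)*(-161))/h(579) + 473639/307856 = ((-63 - 96)*(-161))/(1720 + 579² - 223*579) + 473639/307856 = (-159*(-161))/(1720 + 335241 - 129117) + 473639*(1/307856) = 25599/207844 + 473639/307856 = 25599*(1/207844) + 473639/307856 = 3657/29692 + 473639/307856 = 3797279645/2285215088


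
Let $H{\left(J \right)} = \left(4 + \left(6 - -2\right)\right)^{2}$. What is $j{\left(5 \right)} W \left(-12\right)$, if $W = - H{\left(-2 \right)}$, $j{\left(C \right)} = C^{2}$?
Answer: $43200$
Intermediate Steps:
$H{\left(J \right)} = 144$ ($H{\left(J \right)} = \left(4 + \left(6 + 2\right)\right)^{2} = \left(4 + 8\right)^{2} = 12^{2} = 144$)
$W = -144$ ($W = \left(-1\right) 144 = -144$)
$j{\left(5 \right)} W \left(-12\right) = 5^{2} \left(-144\right) \left(-12\right) = 25 \left(-144\right) \left(-12\right) = \left(-3600\right) \left(-12\right) = 43200$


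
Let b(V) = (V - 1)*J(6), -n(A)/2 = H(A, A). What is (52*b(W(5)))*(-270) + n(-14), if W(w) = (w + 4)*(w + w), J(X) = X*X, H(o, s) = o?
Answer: -44984132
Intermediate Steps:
J(X) = X²
n(A) = -2*A
W(w) = 2*w*(4 + w) (W(w) = (4 + w)*(2*w) = 2*w*(4 + w))
b(V) = -36 + 36*V (b(V) = (V - 1)*6² = (-1 + V)*36 = -36 + 36*V)
(52*b(W(5)))*(-270) + n(-14) = (52*(-36 + 36*(2*5*(4 + 5))))*(-270) - 2*(-14) = (52*(-36 + 36*(2*5*9)))*(-270) + 28 = (52*(-36 + 36*90))*(-270) + 28 = (52*(-36 + 3240))*(-270) + 28 = (52*3204)*(-270) + 28 = 166608*(-270) + 28 = -44984160 + 28 = -44984132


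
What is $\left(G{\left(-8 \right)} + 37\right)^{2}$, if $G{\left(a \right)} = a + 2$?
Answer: $961$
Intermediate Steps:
$G{\left(a \right)} = 2 + a$
$\left(G{\left(-8 \right)} + 37\right)^{2} = \left(\left(2 - 8\right) + 37\right)^{2} = \left(-6 + 37\right)^{2} = 31^{2} = 961$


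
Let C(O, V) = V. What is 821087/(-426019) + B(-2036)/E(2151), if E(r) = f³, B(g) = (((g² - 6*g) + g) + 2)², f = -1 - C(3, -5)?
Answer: 1839123746978098907/6816304 ≈ 2.6981e+11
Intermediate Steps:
f = 4 (f = -1 - 1*(-5) = -1 + 5 = 4)
B(g) = (2 + g² - 5*g)² (B(g) = ((g² - 5*g) + 2)² = (2 + g² - 5*g)²)
E(r) = 64 (E(r) = 4³ = 64)
821087/(-426019) + B(-2036)/E(2151) = 821087/(-426019) + (2 + (-2036)² - 5*(-2036))²/64 = 821087*(-1/426019) + (2 + 4145296 + 10180)²*(1/64) = -821087/426019 + 4155478²*(1/64) = -821087/426019 + 17267997408484*(1/64) = -821087/426019 + 4316999352121/16 = 1839123746978098907/6816304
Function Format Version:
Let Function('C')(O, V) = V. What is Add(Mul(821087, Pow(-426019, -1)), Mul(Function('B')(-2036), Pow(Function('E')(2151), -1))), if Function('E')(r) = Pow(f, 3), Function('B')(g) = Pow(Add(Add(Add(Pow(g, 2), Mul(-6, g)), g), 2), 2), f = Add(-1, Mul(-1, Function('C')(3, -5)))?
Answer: Rational(1839123746978098907, 6816304) ≈ 2.6981e+11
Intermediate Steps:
f = 4 (f = Add(-1, Mul(-1, -5)) = Add(-1, 5) = 4)
Function('B')(g) = Pow(Add(2, Pow(g, 2), Mul(-5, g)), 2) (Function('B')(g) = Pow(Add(Add(Pow(g, 2), Mul(-5, g)), 2), 2) = Pow(Add(2, Pow(g, 2), Mul(-5, g)), 2))
Function('E')(r) = 64 (Function('E')(r) = Pow(4, 3) = 64)
Add(Mul(821087, Pow(-426019, -1)), Mul(Function('B')(-2036), Pow(Function('E')(2151), -1))) = Add(Mul(821087, Pow(-426019, -1)), Mul(Pow(Add(2, Pow(-2036, 2), Mul(-5, -2036)), 2), Pow(64, -1))) = Add(Mul(821087, Rational(-1, 426019)), Mul(Pow(Add(2, 4145296, 10180), 2), Rational(1, 64))) = Add(Rational(-821087, 426019), Mul(Pow(4155478, 2), Rational(1, 64))) = Add(Rational(-821087, 426019), Mul(17267997408484, Rational(1, 64))) = Add(Rational(-821087, 426019), Rational(4316999352121, 16)) = Rational(1839123746978098907, 6816304)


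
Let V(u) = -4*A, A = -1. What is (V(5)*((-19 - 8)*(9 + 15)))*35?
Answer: -90720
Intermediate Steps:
V(u) = 4 (V(u) = -4*(-1) = 4)
(V(5)*((-19 - 8)*(9 + 15)))*35 = (4*((-19 - 8)*(9 + 15)))*35 = (4*(-27*24))*35 = (4*(-648))*35 = -2592*35 = -90720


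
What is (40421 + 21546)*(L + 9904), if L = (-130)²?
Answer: 1660963468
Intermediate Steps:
L = 16900
(40421 + 21546)*(L + 9904) = (40421 + 21546)*(16900 + 9904) = 61967*26804 = 1660963468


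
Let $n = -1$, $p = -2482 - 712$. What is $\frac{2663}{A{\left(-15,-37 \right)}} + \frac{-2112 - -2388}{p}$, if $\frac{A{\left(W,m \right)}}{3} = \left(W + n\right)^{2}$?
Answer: $\frac{4146827}{1226496} \approx 3.381$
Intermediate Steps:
$p = -3194$ ($p = -2482 - 712 = -3194$)
$A{\left(W,m \right)} = 3 \left(-1 + W\right)^{2}$ ($A{\left(W,m \right)} = 3 \left(W - 1\right)^{2} = 3 \left(-1 + W\right)^{2}$)
$\frac{2663}{A{\left(-15,-37 \right)}} + \frac{-2112 - -2388}{p} = \frac{2663}{3 \left(-1 - 15\right)^{2}} + \frac{-2112 - -2388}{-3194} = \frac{2663}{3 \left(-16\right)^{2}} + \left(-2112 + 2388\right) \left(- \frac{1}{3194}\right) = \frac{2663}{3 \cdot 256} + 276 \left(- \frac{1}{3194}\right) = \frac{2663}{768} - \frac{138}{1597} = \frac{4146827}{1226496}$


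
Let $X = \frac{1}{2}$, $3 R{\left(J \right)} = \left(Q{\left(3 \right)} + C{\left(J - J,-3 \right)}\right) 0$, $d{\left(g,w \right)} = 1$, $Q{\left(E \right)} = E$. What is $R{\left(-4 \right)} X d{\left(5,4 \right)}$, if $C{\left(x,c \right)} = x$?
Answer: $0$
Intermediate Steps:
$R{\left(J \right)} = 0$ ($R{\left(J \right)} = \frac{\left(3 + \left(J - J\right)\right) 0}{3} = \frac{\left(3 + 0\right) 0}{3} = \frac{3 \cdot 0}{3} = \frac{1}{3} \cdot 0 = 0$)
$X = \frac{1}{2} \approx 0.5$
$R{\left(-4 \right)} X d{\left(5,4 \right)} = 0 \cdot \frac{1}{2} \cdot 1 = 0 \cdot \frac{1}{2} = 0$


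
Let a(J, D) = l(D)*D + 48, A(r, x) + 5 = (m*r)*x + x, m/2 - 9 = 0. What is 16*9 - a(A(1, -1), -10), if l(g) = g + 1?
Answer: 6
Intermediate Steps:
m = 18 (m = 18 + 2*0 = 18 + 0 = 18)
l(g) = 1 + g
A(r, x) = -5 + x + 18*r*x (A(r, x) = -5 + ((18*r)*x + x) = -5 + (18*r*x + x) = -5 + (x + 18*r*x) = -5 + x + 18*r*x)
a(J, D) = 48 + D*(1 + D) (a(J, D) = (1 + D)*D + 48 = D*(1 + D) + 48 = 48 + D*(1 + D))
16*9 - a(A(1, -1), -10) = 16*9 - (48 - 10*(1 - 10)) = 144 - (48 - 10*(-9)) = 144 - (48 + 90) = 144 - 1*138 = 144 - 138 = 6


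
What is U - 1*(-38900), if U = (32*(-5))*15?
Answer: 36500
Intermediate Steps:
U = -2400 (U = -160*15 = -2400)
U - 1*(-38900) = -2400 - 1*(-38900) = -2400 + 38900 = 36500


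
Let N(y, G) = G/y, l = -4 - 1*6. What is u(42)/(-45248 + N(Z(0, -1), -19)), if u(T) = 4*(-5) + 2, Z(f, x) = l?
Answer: 180/452461 ≈ 0.00039782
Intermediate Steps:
l = -10 (l = -4 - 6 = -10)
Z(f, x) = -10
u(T) = -18 (u(T) = -20 + 2 = -18)
u(42)/(-45248 + N(Z(0, -1), -19)) = -18/(-45248 - 19/(-10)) = -18/(-45248 - 19*(-⅒)) = -18/(-45248 + 19/10) = -18/(-452461/10) = -18*(-10/452461) = 180/452461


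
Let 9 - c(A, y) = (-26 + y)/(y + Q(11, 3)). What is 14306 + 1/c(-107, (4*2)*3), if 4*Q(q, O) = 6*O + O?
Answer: 15178783/1061 ≈ 14306.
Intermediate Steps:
Q(q, O) = 7*O/4 (Q(q, O) = (6*O + O)/4 = (7*O)/4 = 7*O/4)
c(A, y) = 9 - (-26 + y)/(21/4 + y) (c(A, y) = 9 - (-26 + y)/(y + (7/4)*3) = 9 - (-26 + y)/(y + 21/4) = 9 - (-26 + y)/(21/4 + y))
14306 + 1/c(-107, (4*2)*3) = 14306 + 1/((293 + 32*((4*2)*3))/(21 + 4*((4*2)*3))) = 14306 + 1/((293 + 32*(8*3))/(21 + 4*(8*3))) = 14306 + 1/((293 + 32*24)/(21 + 4*24)) = 14306 + 1/((293 + 768)/(21 + 96)) = 14306 + 1/(1061/117) = 14306 + 117/1061 = 15178783/1061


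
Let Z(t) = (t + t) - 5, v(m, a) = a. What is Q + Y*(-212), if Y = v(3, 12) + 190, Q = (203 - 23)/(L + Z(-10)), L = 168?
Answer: -6123652/143 ≈ -42823.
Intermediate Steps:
Z(t) = -5 + 2*t (Z(t) = 2*t - 5 = -5 + 2*t)
Q = 180/143 (Q = (203 - 23)/(168 + (-5 + 2*(-10))) = 180/(168 + (-5 - 20)) = 180/(168 - 25) = 180/143 ≈ 1.2587)
Y = 202 (Y = 12 + 190 = 202)
Q + Y*(-212) = 180/143 + 202*(-212) = 180/143 - 42824 = -6123652/143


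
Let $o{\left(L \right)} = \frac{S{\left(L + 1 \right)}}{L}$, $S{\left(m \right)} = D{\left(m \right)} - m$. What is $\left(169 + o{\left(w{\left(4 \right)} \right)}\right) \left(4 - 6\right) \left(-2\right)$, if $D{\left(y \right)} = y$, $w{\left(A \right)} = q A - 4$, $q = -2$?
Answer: $676$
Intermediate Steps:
$w{\left(A \right)} = -4 - 2 A$ ($w{\left(A \right)} = - 2 A - 4 = -4 - 2 A$)
$S{\left(m \right)} = 0$ ($S{\left(m \right)} = m - m = 0$)
$o{\left(L \right)} = 0$ ($o{\left(L \right)} = \frac{0}{L} = 0$)
$\left(169 + o{\left(w{\left(4 \right)} \right)}\right) \left(4 - 6\right) \left(-2\right) = \left(169 + 0\right) \left(4 - 6\right) \left(-2\right) = 169 \left(\left(-2\right) \left(-2\right)\right) = 169 \cdot 4 = 676$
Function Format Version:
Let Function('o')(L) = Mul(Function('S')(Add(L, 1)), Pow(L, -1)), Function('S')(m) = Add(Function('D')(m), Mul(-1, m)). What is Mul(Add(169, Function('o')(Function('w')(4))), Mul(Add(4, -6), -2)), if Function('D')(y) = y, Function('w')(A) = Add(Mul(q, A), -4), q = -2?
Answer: 676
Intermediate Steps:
Function('w')(A) = Add(-4, Mul(-2, A)) (Function('w')(A) = Add(Mul(-2, A), -4) = Add(-4, Mul(-2, A)))
Function('S')(m) = 0 (Function('S')(m) = Add(m, Mul(-1, m)) = 0)
Function('o')(L) = 0 (Function('o')(L) = Mul(0, Pow(L, -1)) = 0)
Mul(Add(169, Function('o')(Function('w')(4))), Mul(Add(4, -6), -2)) = Mul(Add(169, 0), Mul(Add(4, -6), -2)) = Mul(169, Mul(-2, -2)) = Mul(169, 4) = 676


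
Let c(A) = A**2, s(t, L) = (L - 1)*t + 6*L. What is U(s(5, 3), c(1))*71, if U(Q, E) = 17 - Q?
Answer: -781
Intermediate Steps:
s(t, L) = 6*L + t*(-1 + L) (s(t, L) = (-1 + L)*t + 6*L = t*(-1 + L) + 6*L = 6*L + t*(-1 + L))
U(s(5, 3), c(1))*71 = (17 - (-1*5 + 6*3 + 3*5))*71 = (17 - (-5 + 18 + 15))*71 = (17 - 1*28)*71 = (17 - 28)*71 = -11*71 = -781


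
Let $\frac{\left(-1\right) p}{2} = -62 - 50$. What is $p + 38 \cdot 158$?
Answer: $6228$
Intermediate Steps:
$p = 224$ ($p = - 2 \left(-62 - 50\right) = \left(-2\right) \left(-112\right) = 224$)
$p + 38 \cdot 158 = 224 + 38 \cdot 158 = 224 + 6004 = 6228$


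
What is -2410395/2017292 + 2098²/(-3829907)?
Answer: -18110909219633/7726040751844 ≈ -2.3441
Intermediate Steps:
-2410395/2017292 + 2098²/(-3829907) = -2410395*1/2017292 + 4401604*(-1/3829907) = -2410395/2017292 - 4401604/3829907 = -18110909219633/7726040751844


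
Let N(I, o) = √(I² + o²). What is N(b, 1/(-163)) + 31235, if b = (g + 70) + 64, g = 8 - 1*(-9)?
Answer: 31235 + √605799770/163 ≈ 31386.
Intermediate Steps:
g = 17 (g = 8 + 9 = 17)
b = 151 (b = (17 + 70) + 64 = 87 + 64 = 151)
N(b, 1/(-163)) + 31235 = √(151² + (1/(-163))²) + 31235 = √(22801 + (-1/163)²) + 31235 = √(22801 + 1/26569) + 31235 = √(605799770/26569) + 31235 = √605799770/163 + 31235 = 31235 + √605799770/163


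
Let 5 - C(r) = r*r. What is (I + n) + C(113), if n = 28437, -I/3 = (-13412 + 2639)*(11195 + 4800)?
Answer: 516958078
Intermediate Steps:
I = 516942405 (I = -3*(-13412 + 2639)*(11195 + 4800) = -(-32319)*15995 = -3*(-172314135) = 516942405)
C(r) = 5 - r² (C(r) = 5 - r*r = 5 - r²)
(I + n) + C(113) = (516942405 + 28437) + (5 - 1*113²) = 516970842 + (5 - 1*12769) = 516970842 + (5 - 12769) = 516970842 - 12764 = 516958078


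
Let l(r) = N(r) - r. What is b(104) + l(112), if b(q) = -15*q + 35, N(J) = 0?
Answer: -1637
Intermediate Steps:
b(q) = 35 - 15*q
l(r) = -r (l(r) = 0 - r = -r)
b(104) + l(112) = (35 - 15*104) - 1*112 = (35 - 1560) - 112 = -1525 - 112 = -1637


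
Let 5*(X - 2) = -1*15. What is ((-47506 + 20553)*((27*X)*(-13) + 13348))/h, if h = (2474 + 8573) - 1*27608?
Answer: 369229147/16561 ≈ 22295.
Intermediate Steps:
X = -1 (X = 2 + (-1*15)/5 = 2 + (1/5)*(-15) = 2 - 3 = -1)
h = -16561 (h = 11047 - 27608 = -16561)
((-47506 + 20553)*((27*X)*(-13) + 13348))/h = ((-47506 + 20553)*((27*(-1))*(-13) + 13348))/(-16561) = -26953*(-27*(-13) + 13348)*(-1/16561) = -26953*(351 + 13348)*(-1/16561) = -26953*13699*(-1/16561) = -369229147*(-1/16561) = 369229147/16561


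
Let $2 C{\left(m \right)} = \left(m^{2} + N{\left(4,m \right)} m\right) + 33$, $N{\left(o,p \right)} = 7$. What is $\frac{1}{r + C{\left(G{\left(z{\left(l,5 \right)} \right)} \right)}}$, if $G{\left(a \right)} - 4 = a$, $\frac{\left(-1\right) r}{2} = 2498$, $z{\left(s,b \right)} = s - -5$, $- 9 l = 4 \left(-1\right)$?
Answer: $- \frac{162}{794099} \approx -0.000204$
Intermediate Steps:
$l = \frac{4}{9}$ ($l = - \frac{4 \left(-1\right)}{9} = \left(- \frac{1}{9}\right) \left(-4\right) = \frac{4}{9} \approx 0.44444$)
$z{\left(s,b \right)} = 5 + s$ ($z{\left(s,b \right)} = s + 5 = 5 + s$)
$r = -4996$ ($r = \left(-2\right) 2498 = -4996$)
$G{\left(a \right)} = 4 + a$
$C{\left(m \right)} = \frac{33}{2} + \frac{m^{2}}{2} + \frac{7 m}{2}$ ($C{\left(m \right)} = \frac{\left(m^{2} + 7 m\right) + 33}{2} = \frac{33 + m^{2} + 7 m}{2} = \frac{33}{2} + \frac{m^{2}}{2} + \frac{7 m}{2}$)
$\frac{1}{r + C{\left(G{\left(z{\left(l,5 \right)} \right)} \right)}} = \frac{1}{-4996 + \left(\frac{33}{2} + \frac{\left(4 + \left(5 + \frac{4}{9}\right)\right)^{2}}{2} + \frac{7 \left(4 + \left(5 + \frac{4}{9}\right)\right)}{2}\right)} = \frac{1}{-4996 + \left(\frac{33}{2} + \frac{\left(4 + \frac{49}{9}\right)^{2}}{2} + \frac{7 \left(4 + \frac{49}{9}\right)}{2}\right)} = \frac{1}{-4996 + \left(\frac{33}{2} + \frac{\left(\frac{85}{9}\right)^{2}}{2} + \frac{7}{2} \cdot \frac{85}{9}\right)} = \frac{1}{-4996 + \left(\frac{33}{2} + \frac{1}{2} \cdot \frac{7225}{81} + \frac{595}{18}\right)} = \frac{1}{-4996 + \left(\frac{33}{2} + \frac{7225}{162} + \frac{595}{18}\right)} = \frac{1}{-4996 + \frac{15253}{162}} = \frac{1}{- \frac{794099}{162}} = - \frac{162}{794099}$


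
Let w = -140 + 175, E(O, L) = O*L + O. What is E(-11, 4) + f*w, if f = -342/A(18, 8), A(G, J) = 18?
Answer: -720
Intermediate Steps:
E(O, L) = O + L*O (E(O, L) = L*O + O = O + L*O)
f = -19 (f = -342/18 = -342*1/18 = -19)
w = 35
E(-11, 4) + f*w = -11*(1 + 4) - 19*35 = -11*5 - 665 = -55 - 665 = -720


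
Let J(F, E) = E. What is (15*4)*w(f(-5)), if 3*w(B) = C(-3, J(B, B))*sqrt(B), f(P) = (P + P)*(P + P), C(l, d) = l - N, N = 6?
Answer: -1800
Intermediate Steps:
C(l, d) = -6 + l (C(l, d) = l - 1*6 = l - 6 = -6 + l)
f(P) = 4*P**2 (f(P) = (2*P)*(2*P) = 4*P**2)
w(B) = -3*sqrt(B) (w(B) = ((-6 - 3)*sqrt(B))/3 = (-9*sqrt(B))/3 = -3*sqrt(B))
(15*4)*w(f(-5)) = (15*4)*(-3*sqrt(4*(-5)**2)) = 60*(-3*sqrt(4*25)) = 60*(-3*sqrt(100)) = 60*(-3*10) = 60*(-30) = -1800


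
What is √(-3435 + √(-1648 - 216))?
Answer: √(-3435 + 2*I*√466) ≈ 0.3683 + 58.61*I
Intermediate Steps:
√(-3435 + √(-1648 - 216)) = √(-3435 + √(-1864)) = √(-3435 + 2*I*√466)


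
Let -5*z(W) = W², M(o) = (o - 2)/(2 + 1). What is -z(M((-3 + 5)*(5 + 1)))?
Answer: 20/9 ≈ 2.2222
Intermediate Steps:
M(o) = -⅔ + o/3 (M(o) = (-2 + o)/3 = (-2 + o)*(⅓) = -⅔ + o/3)
z(W) = -W²/5
-z(M((-3 + 5)*(5 + 1))) = -(-1)*(-⅔ + ((-3 + 5)*(5 + 1))/3)²/5 = -(-1)*(-⅔ + (2*6)/3)²/5 = -(-1)*(-⅔ + (⅓)*12)²/5 = -(-1)*(-⅔ + 4)²/5 = -(-1)*(10/3)²/5 = -(-1)*100/(5*9) = -1*(-20/9) = 20/9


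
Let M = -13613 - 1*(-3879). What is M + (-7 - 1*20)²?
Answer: -9005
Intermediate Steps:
M = -9734 (M = -13613 + 3879 = -9734)
M + (-7 - 1*20)² = -9734 + (-7 - 1*20)² = -9734 + (-7 - 20)² = -9734 + (-27)² = -9734 + 729 = -9005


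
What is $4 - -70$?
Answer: $74$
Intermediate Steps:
$4 - -70 = 4 + 70 = 74$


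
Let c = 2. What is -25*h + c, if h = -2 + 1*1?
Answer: 27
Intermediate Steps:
h = -1 (h = -2 + 1 = -1)
-25*h + c = -25*(-1) + 2 = 25 + 2 = 27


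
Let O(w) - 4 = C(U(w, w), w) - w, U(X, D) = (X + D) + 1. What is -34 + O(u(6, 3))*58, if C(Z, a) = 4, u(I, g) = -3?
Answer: 604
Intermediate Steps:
U(X, D) = 1 + D + X (U(X, D) = (D + X) + 1 = 1 + D + X)
O(w) = 8 - w (O(w) = 4 + (4 - w) = 8 - w)
-34 + O(u(6, 3))*58 = -34 + (8 - 1*(-3))*58 = -34 + (8 + 3)*58 = -34 + 11*58 = -34 + 638 = 604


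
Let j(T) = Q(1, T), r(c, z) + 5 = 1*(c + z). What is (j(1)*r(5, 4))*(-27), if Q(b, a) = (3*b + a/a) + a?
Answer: -540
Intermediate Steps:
r(c, z) = -5 + c + z (r(c, z) = -5 + 1*(c + z) = -5 + (c + z) = -5 + c + z)
Q(b, a) = 1 + a + 3*b (Q(b, a) = (3*b + 1) + a = (1 + 3*b) + a = 1 + a + 3*b)
j(T) = 4 + T (j(T) = 1 + T + 3*1 = 1 + T + 3 = 4 + T)
(j(1)*r(5, 4))*(-27) = ((4 + 1)*(-5 + 5 + 4))*(-27) = (5*4)*(-27) = 20*(-27) = -540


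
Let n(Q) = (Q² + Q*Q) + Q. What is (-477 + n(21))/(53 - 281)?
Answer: -71/38 ≈ -1.8684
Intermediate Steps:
n(Q) = Q + 2*Q² (n(Q) = (Q² + Q²) + Q = 2*Q² + Q = Q + 2*Q²)
(-477 + n(21))/(53 - 281) = (-477 + 21*(1 + 2*21))/(53 - 281) = (-477 + 21*(1 + 42))/(-228) = (-477 + 21*43)*(-1/228) = (-477 + 903)*(-1/228) = 426*(-1/228) = -71/38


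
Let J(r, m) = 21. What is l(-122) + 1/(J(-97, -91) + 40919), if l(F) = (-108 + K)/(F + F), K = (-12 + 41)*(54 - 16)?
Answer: -10173529/2497340 ≈ -4.0737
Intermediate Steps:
K = 1102 (K = 29*38 = 1102)
l(F) = 497/F (l(F) = (-108 + 1102)/(F + F) = 994/((2*F)) = 994*(1/(2*F)) = 497/F)
l(-122) + 1/(J(-97, -91) + 40919) = 497/(-122) + 1/(21 + 40919) = 497*(-1/122) + 1/40940 = -497/122 + 1/40940 = -10173529/2497340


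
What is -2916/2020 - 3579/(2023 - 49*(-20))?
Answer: -1332194/505505 ≈ -2.6354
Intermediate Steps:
-2916/2020 - 3579/(2023 - 49*(-20)) = -2916*1/2020 - 3579/(2023 - 1*(-980)) = -729/505 - 3579/(2023 + 980) = -729/505 - 3579/3003 = -729/505 - 3579*1/3003 = -729/505 - 1193/1001 = -1332194/505505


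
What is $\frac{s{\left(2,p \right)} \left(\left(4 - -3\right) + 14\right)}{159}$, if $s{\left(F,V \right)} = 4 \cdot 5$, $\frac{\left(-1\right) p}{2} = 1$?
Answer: $\frac{140}{53} \approx 2.6415$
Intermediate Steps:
$p = -2$ ($p = \left(-2\right) 1 = -2$)
$s{\left(F,V \right)} = 20$
$\frac{s{\left(2,p \right)} \left(\left(4 - -3\right) + 14\right)}{159} = \frac{20 \left(\left(4 - -3\right) + 14\right)}{159} = 20 \left(\left(4 + 3\right) + 14\right) \frac{1}{159} = 20 \left(7 + 14\right) \frac{1}{159} = 20 \cdot 21 \cdot \frac{1}{159} = 420 \cdot \frac{1}{159} = \frac{140}{53}$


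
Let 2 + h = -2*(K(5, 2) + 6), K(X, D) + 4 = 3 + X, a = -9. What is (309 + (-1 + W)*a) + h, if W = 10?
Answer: 206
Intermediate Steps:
K(X, D) = -1 + X (K(X, D) = -4 + (3 + X) = -1 + X)
h = -22 (h = -2 - 2*((-1 + 5) + 6) = -2 - 2*(4 + 6) = -2 - 2*10 = -2 - 20 = -22)
(309 + (-1 + W)*a) + h = (309 + (-1 + 10)*(-9)) - 22 = (309 + 9*(-9)) - 22 = (309 - 81) - 22 = 228 - 22 = 206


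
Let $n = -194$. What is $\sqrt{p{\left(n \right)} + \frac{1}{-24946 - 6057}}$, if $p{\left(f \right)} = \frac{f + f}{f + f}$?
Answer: $\frac{\sqrt{961155006}}{31003} \approx 0.99998$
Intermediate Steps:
$p{\left(f \right)} = 1$ ($p{\left(f \right)} = \frac{2 f}{2 f} = 2 f \frac{1}{2 f} = 1$)
$\sqrt{p{\left(n \right)} + \frac{1}{-24946 - 6057}} = \sqrt{1 + \frac{1}{-24946 - 6057}} = \sqrt{1 + \frac{1}{-31003}} = \sqrt{1 - \frac{1}{31003}} = \sqrt{\frac{31002}{31003}} = \frac{\sqrt{961155006}}{31003}$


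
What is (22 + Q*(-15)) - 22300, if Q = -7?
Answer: -22173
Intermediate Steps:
(22 + Q*(-15)) - 22300 = (22 - 7*(-15)) - 22300 = (22 + 105) - 22300 = 127 - 22300 = -22173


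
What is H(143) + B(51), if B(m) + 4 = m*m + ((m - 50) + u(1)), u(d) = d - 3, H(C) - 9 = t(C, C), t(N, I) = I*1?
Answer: 2748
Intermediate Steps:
t(N, I) = I
H(C) = 9 + C
u(d) = -3 + d
B(m) = -56 + m + m**2 (B(m) = -4 + (m*m + ((m - 50) + (-3 + 1))) = -4 + (m**2 + ((-50 + m) - 2)) = -4 + (m**2 + (-52 + m)) = -4 + (-52 + m + m**2) = -56 + m + m**2)
H(143) + B(51) = (9 + 143) + (-56 + 51 + 51**2) = 152 + (-56 + 51 + 2601) = 152 + 2596 = 2748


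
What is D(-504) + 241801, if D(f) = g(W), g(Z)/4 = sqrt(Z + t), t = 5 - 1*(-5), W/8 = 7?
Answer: 241801 + 4*sqrt(66) ≈ 2.4183e+5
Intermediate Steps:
W = 56 (W = 8*7 = 56)
t = 10 (t = 5 + 5 = 10)
g(Z) = 4*sqrt(10 + Z) (g(Z) = 4*sqrt(Z + 10) = 4*sqrt(10 + Z))
D(f) = 4*sqrt(66) (D(f) = 4*sqrt(10 + 56) = 4*sqrt(66))
D(-504) + 241801 = 4*sqrt(66) + 241801 = 241801 + 4*sqrt(66)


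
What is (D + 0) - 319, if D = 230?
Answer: -89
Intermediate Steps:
(D + 0) - 319 = (230 + 0) - 319 = 230 - 319 = -89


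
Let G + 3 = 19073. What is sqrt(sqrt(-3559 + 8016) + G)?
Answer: sqrt(19070 + sqrt(4457)) ≈ 138.34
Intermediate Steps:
G = 19070 (G = -3 + 19073 = 19070)
sqrt(sqrt(-3559 + 8016) + G) = sqrt(sqrt(-3559 + 8016) + 19070) = sqrt(sqrt(4457) + 19070) = sqrt(19070 + sqrt(4457))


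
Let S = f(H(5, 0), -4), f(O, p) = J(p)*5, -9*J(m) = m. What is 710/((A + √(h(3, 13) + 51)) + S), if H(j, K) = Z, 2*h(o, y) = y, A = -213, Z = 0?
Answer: -24243660/7187903 - 57510*√230/7187903 ≈ -3.4942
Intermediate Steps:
J(m) = -m/9
h(o, y) = y/2
H(j, K) = 0
f(O, p) = -5*p/9 (f(O, p) = -p/9*5 = -5*p/9)
S = 20/9 (S = -5/9*(-4) = 20/9 ≈ 2.2222)
710/((A + √(h(3, 13) + 51)) + S) = 710/((-213 + √((½)*13 + 51)) + 20/9) = 710/((-213 + √(13/2 + 51)) + 20/9) = 710/((-213 + √(115/2)) + 20/9) = 710/((-213 + √230/2) + 20/9) = 710/(-1897/9 + √230/2)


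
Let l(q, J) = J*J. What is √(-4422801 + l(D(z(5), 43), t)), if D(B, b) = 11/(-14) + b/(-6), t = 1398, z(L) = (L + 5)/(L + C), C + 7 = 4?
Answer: I*√2468397 ≈ 1571.1*I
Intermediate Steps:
C = -3 (C = -7 + 4 = -3)
z(L) = (5 + L)/(-3 + L) (z(L) = (L + 5)/(L - 3) = (5 + L)/(-3 + L))
D(B, b) = -11/14 - b/6 (D(B, b) = 11*(-1/14) + b*(-⅙) = -11/14 - b/6)
l(q, J) = J²
√(-4422801 + l(D(z(5), 43), t)) = √(-4422801 + 1398²) = √(-4422801 + 1954404) = √(-2468397) = I*√2468397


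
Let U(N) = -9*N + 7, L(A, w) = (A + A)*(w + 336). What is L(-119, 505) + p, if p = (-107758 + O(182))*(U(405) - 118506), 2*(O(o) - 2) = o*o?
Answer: 11138599778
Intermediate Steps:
L(A, w) = 2*A*(336 + w) (L(A, w) = (2*A)*(336 + w) = 2*A*(336 + w))
U(N) = 7 - 9*N
O(o) = 2 + o²/2 (O(o) = 2 + (o*o)/2 = 2 + o²/2)
p = 11138799936 (p = (-107758 + (2 + (½)*182²))*((7 - 9*405) - 118506) = (-107758 + (2 + (½)*33124))*((7 - 3645) - 118506) = (-107758 + (2 + 16562))*(-3638 - 118506) = (-107758 + 16564)*(-122144) = -91194*(-122144) = 11138799936)
L(-119, 505) + p = 2*(-119)*(336 + 505) + 11138799936 = 2*(-119)*841 + 11138799936 = -200158 + 11138799936 = 11138599778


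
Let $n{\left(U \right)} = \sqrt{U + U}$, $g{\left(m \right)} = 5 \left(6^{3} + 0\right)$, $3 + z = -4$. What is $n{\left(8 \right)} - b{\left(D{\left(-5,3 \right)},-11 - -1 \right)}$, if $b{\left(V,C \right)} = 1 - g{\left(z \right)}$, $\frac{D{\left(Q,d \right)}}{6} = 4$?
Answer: $1083$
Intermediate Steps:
$z = -7$ ($z = -3 - 4 = -7$)
$D{\left(Q,d \right)} = 24$ ($D{\left(Q,d \right)} = 6 \cdot 4 = 24$)
$g{\left(m \right)} = 1080$ ($g{\left(m \right)} = 5 \left(216 + 0\right) = 5 \cdot 216 = 1080$)
$n{\left(U \right)} = \sqrt{2} \sqrt{U}$ ($n{\left(U \right)} = \sqrt{2 U} = \sqrt{2} \sqrt{U}$)
$b{\left(V,C \right)} = -1079$ ($b{\left(V,C \right)} = 1 - 1080 = -1079$)
$n{\left(8 \right)} - b{\left(D{\left(-5,3 \right)},-11 - -1 \right)} = \sqrt{2} \sqrt{8} - -1079 = \sqrt{2} \cdot 2 \sqrt{2} + 1079 = 4 + 1079 = 1083$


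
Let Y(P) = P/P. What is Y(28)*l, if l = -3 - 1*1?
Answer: -4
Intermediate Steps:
Y(P) = 1
l = -4 (l = -3 - 1 = -4)
Y(28)*l = 1*(-4) = -4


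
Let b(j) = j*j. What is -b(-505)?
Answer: -255025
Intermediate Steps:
b(j) = j²
-b(-505) = -1*(-505)² = -1*255025 = -255025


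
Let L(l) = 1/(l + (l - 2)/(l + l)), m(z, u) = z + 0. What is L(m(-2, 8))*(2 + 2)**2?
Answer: -16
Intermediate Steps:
m(z, u) = z
L(l) = 1/(l + (-2 + l)/(2*l)) (L(l) = 1/(l + (-2 + l)/((2*l))) = 1/(l + (-2 + l)*(1/(2*l))) = 1/(l + (-2 + l)/(2*l)))
L(m(-2, 8))*(2 + 2)**2 = (2*(-2)/(-2 - 2 + 2*(-2)**2))*(2 + 2)**2 = (2*(-2)/(-2 - 2 + 2*4))*4**2 = (2*(-2)/(-2 - 2 + 8))*16 = (2*(-2)/4)*16 = (2*(-2)*(1/4))*16 = -1*16 = -16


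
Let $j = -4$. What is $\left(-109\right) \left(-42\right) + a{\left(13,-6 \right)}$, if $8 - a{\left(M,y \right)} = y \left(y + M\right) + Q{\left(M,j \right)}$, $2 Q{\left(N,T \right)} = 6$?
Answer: $4625$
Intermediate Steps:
$Q{\left(N,T \right)} = 3$ ($Q{\left(N,T \right)} = \frac{1}{2} \cdot 6 = 3$)
$a{\left(M,y \right)} = 5 - y \left(M + y\right)$ ($a{\left(M,y \right)} = 8 - \left(y \left(y + M\right) + 3\right) = 8 - \left(y \left(M + y\right) + 3\right) = 8 - \left(3 + y \left(M + y\right)\right) = 5 - y \left(M + y\right)$)
$\left(-109\right) \left(-42\right) + a{\left(13,-6 \right)} = \left(-109\right) \left(-42\right) - \left(31 - 78\right) = 4578 + \left(5 - 36 + 78\right) = 4578 + 47 = 4625$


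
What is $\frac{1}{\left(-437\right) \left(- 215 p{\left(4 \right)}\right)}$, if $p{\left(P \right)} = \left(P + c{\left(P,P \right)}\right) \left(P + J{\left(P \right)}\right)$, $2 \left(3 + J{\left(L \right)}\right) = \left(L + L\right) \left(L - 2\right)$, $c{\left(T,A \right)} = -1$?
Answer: $\frac{1}{2536785} \approx 3.942 \cdot 10^{-7}$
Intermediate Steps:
$J{\left(L \right)} = -3 + L \left(-2 + L\right)$ ($J{\left(L \right)} = -3 + \frac{\left(L + L\right) \left(L - 2\right)}{2} = -3 + \frac{2 L \left(-2 + L\right)}{2} = -3 + L \left(-2 + L\right)$)
$p{\left(P \right)} = \left(-1 + P\right) \left(-3 + P^{2} - P\right)$ ($p{\left(P \right)} = \left(P - 1\right) \left(P - \left(3 - P^{2} + 2 P\right)\right) = \left(-1 + P\right) \left(-3 + P^{2} - P\right)$)
$\frac{1}{\left(-437\right) \left(- 215 p{\left(4 \right)}\right)} = \frac{1}{\left(-437\right) \left(- 215 \left(3 + 4 - 4 \left(3 - 4^{2} + 2 \cdot 4\right)\right)\right)} = \frac{1}{\left(-437\right) \left(- 215 \left(3 + 4 - 4 \left(3 - 16 + 8\right)\right)\right)} = \frac{1}{\left(-437\right) \left(- 215 \left(3 + 4 - 4 \left(-5\right)\right)\right)} = \frac{1}{\left(-437\right) \left(- 215 \left(3 + 4 + 20\right)\right)} = \frac{1}{\left(-437\right) \left(\left(-215\right) 27\right)} = \frac{1}{\left(-437\right) \left(-5805\right)} = \frac{1}{2536785}$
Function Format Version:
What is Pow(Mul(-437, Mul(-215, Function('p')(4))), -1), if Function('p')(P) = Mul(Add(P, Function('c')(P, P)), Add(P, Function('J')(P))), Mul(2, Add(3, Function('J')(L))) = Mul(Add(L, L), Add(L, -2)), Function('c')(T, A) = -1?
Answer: Rational(1, 2536785) ≈ 3.9420e-7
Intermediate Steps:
Function('J')(L) = Add(-3, Mul(L, Add(-2, L))) (Function('J')(L) = Add(-3, Mul(Rational(1, 2), Mul(Add(L, L), Add(L, -2)))) = Add(-3, Mul(Rational(1, 2), Mul(Mul(2, L), Add(-2, L)))) = Add(-3, Mul(Rational(1, 2), Mul(2, L, Add(-2, L)))) = Add(-3, Mul(L, Add(-2, L))))
Function('p')(P) = Mul(Add(-1, P), Add(-3, Pow(P, 2), Mul(-1, P))) (Function('p')(P) = Mul(Add(P, -1), Add(P, Add(-3, Pow(P, 2), Mul(-2, P)))) = Mul(Add(-1, P), Add(-3, Pow(P, 2), Mul(-1, P))))
Pow(Mul(-437, Mul(-215, Function('p')(4))), -1) = Pow(Mul(-437, Mul(-215, Add(3, 4, Mul(-1, 4, Add(3, Mul(-1, Pow(4, 2)), Mul(2, 4)))))), -1) = Pow(Mul(-437, Mul(-215, Add(3, 4, Mul(-1, 4, Add(3, Mul(-1, 16), 8))))), -1) = Pow(Mul(-437, Mul(-215, Add(3, 4, Mul(-1, 4, Add(3, -16, 8))))), -1) = Pow(Mul(-437, Mul(-215, Add(3, 4, Mul(-1, 4, -5)))), -1) = Pow(Mul(-437, Mul(-215, Add(3, 4, 20))), -1) = Pow(Mul(-437, Mul(-215, 27)), -1) = Pow(Mul(-437, -5805), -1) = Pow(2536785, -1) = Rational(1, 2536785)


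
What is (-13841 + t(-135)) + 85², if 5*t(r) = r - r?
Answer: -6616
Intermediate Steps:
t(r) = 0 (t(r) = (r - r)/5 = (⅕)*0 = 0)
(-13841 + t(-135)) + 85² = (-13841 + 0) + 85² = -13841 + 7225 = -6616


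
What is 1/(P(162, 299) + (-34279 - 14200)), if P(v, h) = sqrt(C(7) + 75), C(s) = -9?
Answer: -48479/2350213375 - sqrt(66)/2350213375 ≈ -2.0631e-5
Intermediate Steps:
P(v, h) = sqrt(66) (P(v, h) = sqrt(-9 + 75) = sqrt(66))
1/(P(162, 299) + (-34279 - 14200)) = 1/(sqrt(66) + (-34279 - 14200)) = 1/(sqrt(66) - 48479) = 1/(-48479 + sqrt(66))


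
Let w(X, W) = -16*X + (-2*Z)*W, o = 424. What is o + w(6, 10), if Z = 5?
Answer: 228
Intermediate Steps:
w(X, W) = -16*X - 10*W (w(X, W) = -16*X + (-2*5)*W = -16*X - 10*W)
o + w(6, 10) = 424 + (-16*6 - 10*10) = 424 + (-96 - 100) = 424 - 196 = 228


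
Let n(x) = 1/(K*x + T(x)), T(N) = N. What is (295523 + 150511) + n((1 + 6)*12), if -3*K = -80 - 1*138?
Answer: 2760058393/6188 ≈ 4.4603e+5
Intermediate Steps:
K = 218/3 (K = -(-80 - 1*138)/3 = -(-80 - 138)/3 = -⅓*(-218) = 218/3 ≈ 72.667)
n(x) = 3/(221*x) (n(x) = 1/(218*x/3 + x) = 1/(221*x/3) = 3/(221*x))
(295523 + 150511) + n((1 + 6)*12) = (295523 + 150511) + 3/(221*(((1 + 6)*12))) = 446034 + 3/(221*((7*12))) = 446034 + (3/221)/84 = 446034 + (3/221)*(1/84) = 446034 + 1/6188 = 2760058393/6188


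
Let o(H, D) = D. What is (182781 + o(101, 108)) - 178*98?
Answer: 165445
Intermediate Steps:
(182781 + o(101, 108)) - 178*98 = (182781 + 108) - 178*98 = 182889 - 17444 = 165445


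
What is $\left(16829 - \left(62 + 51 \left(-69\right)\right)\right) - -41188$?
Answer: $61474$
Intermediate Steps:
$\left(16829 - \left(62 + 51 \left(-69\right)\right)\right) - -41188 = \left(16829 - \left(62 - 3519\right)\right) + 41188 = \left(16829 - -3457\right) + 41188 = \left(16829 + 3457\right) + 41188 = 20286 + 41188 = 61474$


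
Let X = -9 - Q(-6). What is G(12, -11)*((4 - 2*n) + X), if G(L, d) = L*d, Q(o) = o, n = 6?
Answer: 1452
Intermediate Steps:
X = -3 (X = -9 - 1*(-6) = -9 + 6 = -3)
G(12, -11)*((4 - 2*n) + X) = (12*(-11))*((4 - 2*6) - 3) = -132*((4 - 12) - 3) = -132*(-8 - 3) = -132*(-11) = 1452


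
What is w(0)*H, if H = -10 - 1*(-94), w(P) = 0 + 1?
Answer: 84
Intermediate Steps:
w(P) = 1
H = 84 (H = -10 + 94 = 84)
w(0)*H = 1*84 = 84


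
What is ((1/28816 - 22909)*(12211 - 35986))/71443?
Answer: 15694965039825/2058701488 ≈ 7623.7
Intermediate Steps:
((1/28816 - 22909)*(12211 - 35986))/71443 = ((1/28816 - 22909)*(-23775))*(1/71443) = -660145743/28816*(-23775)*(1/71443) = (15694965039825/28816)*(1/71443) = 15694965039825/2058701488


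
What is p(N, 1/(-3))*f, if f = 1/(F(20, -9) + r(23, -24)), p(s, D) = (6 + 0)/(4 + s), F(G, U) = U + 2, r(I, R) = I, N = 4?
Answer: 3/64 ≈ 0.046875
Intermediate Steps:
F(G, U) = 2 + U
p(s, D) = 6/(4 + s)
f = 1/16 (f = 1/((2 - 9) + 23) = 1/(-7 + 23) = 1/16 ≈ 0.062500)
p(N, 1/(-3))*f = (6/(4 + 4))*(1/16) = (6/8)*(1/16) = (6*(⅛))*(1/16) = (¾)*(1/16) = 3/64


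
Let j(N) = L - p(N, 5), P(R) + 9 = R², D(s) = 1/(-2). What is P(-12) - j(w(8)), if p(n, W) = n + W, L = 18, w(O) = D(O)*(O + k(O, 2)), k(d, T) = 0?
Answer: 118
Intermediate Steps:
D(s) = -½ (D(s) = 1*(-½) = -½)
w(O) = -O/2 (w(O) = -(O + 0)/2 = -O/2)
P(R) = -9 + R²
p(n, W) = W + n
j(N) = 13 - N (j(N) = 18 - (5 + N) = 18 + (-5 - N) = 13 - N)
P(-12) - j(w(8)) = (-9 + (-12)²) - (13 - (-1)*8/2) = (-9 + 144) - (13 - 1*(-4)) = 135 - (13 + 4) = 135 - 1*17 = 135 - 17 = 118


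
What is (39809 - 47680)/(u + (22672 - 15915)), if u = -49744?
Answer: 7871/42987 ≈ 0.18310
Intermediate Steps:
(39809 - 47680)/(u + (22672 - 15915)) = (39809 - 47680)/(-49744 + (22672 - 15915)) = -7871/(-49744 + 6757) = -7871/(-42987) = -7871*(-1/42987) = 7871/42987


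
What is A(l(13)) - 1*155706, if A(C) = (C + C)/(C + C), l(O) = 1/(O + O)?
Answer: -155705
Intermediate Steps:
l(O) = 1/(2*O)
A(C) = 1 (A(C) = (2*C)/((2*C)) = (2*C)*(1/(2*C)) = 1)
A(l(13)) - 1*155706 = 1 - 1*155706 = 1 - 155706 = -155705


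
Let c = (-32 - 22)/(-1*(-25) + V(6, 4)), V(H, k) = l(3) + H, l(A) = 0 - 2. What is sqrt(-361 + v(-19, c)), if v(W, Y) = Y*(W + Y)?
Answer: I*sqrt(270931)/29 ≈ 17.949*I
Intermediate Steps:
l(A) = -2
V(H, k) = -2 + H
c = -54/29 (c = (-32 - 22)/(-1*(-25) + (-2 + 6)) = -54/(25 + 4) = -54/29 ≈ -1.8621)
sqrt(-361 + v(-19, c)) = sqrt(-361 - 54*(-19 - 54/29)/29) = sqrt(-361 - 54/29*(-605/29)) = sqrt(-361 + 32670/841) = sqrt(-270931/841) = I*sqrt(270931)/29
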